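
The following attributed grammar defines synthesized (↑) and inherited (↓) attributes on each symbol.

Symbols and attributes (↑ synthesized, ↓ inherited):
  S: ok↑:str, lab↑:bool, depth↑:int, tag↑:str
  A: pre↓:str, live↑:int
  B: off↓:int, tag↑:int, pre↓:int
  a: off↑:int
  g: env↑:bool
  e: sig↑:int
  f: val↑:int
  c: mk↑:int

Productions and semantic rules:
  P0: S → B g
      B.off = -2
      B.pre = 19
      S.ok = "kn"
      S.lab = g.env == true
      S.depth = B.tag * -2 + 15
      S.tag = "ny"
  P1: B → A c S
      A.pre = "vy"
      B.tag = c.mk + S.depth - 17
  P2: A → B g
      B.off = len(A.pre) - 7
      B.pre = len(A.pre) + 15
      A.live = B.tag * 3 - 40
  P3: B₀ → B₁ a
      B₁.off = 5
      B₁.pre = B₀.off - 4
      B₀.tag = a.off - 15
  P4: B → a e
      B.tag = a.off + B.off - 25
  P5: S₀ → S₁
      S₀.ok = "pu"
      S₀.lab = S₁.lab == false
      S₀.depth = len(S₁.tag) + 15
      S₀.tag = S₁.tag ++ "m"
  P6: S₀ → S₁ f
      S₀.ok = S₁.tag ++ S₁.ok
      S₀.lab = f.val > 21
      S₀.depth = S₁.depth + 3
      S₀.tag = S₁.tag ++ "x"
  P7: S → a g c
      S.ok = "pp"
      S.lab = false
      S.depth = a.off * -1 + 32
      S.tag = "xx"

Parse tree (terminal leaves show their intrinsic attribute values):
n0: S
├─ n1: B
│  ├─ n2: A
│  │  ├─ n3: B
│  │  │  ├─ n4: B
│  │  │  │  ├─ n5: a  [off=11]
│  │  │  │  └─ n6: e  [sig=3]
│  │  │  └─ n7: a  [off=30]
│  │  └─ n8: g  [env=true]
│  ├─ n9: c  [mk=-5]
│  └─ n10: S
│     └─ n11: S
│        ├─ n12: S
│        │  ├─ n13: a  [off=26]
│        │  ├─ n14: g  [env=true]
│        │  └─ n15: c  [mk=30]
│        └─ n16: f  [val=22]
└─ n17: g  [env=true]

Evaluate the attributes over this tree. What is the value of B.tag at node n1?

1. n1.off = -2  [-2]
2. n1.pre = 19  [19]
3. n2.pre = "vy"  ["vy"]
4. n3.off = -5  [len(A.pre) - 7]
5. n3.pre = 17  [len(A.pre) + 15]
6. n4.off = 5  [5]
7. n4.pre = -9  [B₀.off - 4]
8. n5.off = 11  [terminal]
9. n6.sig = 3  [terminal]
10. n4.tag = -9  [a.off + B.off - 25]
11. n7.off = 30  [terminal]
12. n3.tag = 15  [a.off - 15]
13. n8.env = true  [terminal]
14. n2.live = 5  [B.tag * 3 - 40]
15. n9.mk = -5  [terminal]
16. n13.off = 26  [terminal]
17. n14.env = true  [terminal]
18. n15.mk = 30  [terminal]
19. n12.ok = "pp"  ["pp"]
20. n12.lab = false  [false]
21. n12.depth = 6  [a.off * -1 + 32]
22. n12.tag = "xx"  ["xx"]
23. n16.val = 22  [terminal]
24. n11.ok = "xxpp"  [S₁.tag ++ S₁.ok]
25. n11.lab = true  [f.val > 21]
26. n11.depth = 9  [S₁.depth + 3]
27. n11.tag = "xxx"  [S₁.tag ++ "x"]
28. n10.ok = "pu"  ["pu"]
29. n10.lab = false  [S₁.lab == false]
30. n10.depth = 18  [len(S₁.tag) + 15]
31. n10.tag = "xxxm"  [S₁.tag ++ "m"]
32. n1.tag = -4  [c.mk + S.depth - 17]
33. n17.env = true  [terminal]
34. n0.ok = "kn"  ["kn"]
35. n0.lab = true  [g.env == true]
36. n0.depth = 23  [B.tag * -2 + 15]
37. n0.tag = "ny"  ["ny"]

-4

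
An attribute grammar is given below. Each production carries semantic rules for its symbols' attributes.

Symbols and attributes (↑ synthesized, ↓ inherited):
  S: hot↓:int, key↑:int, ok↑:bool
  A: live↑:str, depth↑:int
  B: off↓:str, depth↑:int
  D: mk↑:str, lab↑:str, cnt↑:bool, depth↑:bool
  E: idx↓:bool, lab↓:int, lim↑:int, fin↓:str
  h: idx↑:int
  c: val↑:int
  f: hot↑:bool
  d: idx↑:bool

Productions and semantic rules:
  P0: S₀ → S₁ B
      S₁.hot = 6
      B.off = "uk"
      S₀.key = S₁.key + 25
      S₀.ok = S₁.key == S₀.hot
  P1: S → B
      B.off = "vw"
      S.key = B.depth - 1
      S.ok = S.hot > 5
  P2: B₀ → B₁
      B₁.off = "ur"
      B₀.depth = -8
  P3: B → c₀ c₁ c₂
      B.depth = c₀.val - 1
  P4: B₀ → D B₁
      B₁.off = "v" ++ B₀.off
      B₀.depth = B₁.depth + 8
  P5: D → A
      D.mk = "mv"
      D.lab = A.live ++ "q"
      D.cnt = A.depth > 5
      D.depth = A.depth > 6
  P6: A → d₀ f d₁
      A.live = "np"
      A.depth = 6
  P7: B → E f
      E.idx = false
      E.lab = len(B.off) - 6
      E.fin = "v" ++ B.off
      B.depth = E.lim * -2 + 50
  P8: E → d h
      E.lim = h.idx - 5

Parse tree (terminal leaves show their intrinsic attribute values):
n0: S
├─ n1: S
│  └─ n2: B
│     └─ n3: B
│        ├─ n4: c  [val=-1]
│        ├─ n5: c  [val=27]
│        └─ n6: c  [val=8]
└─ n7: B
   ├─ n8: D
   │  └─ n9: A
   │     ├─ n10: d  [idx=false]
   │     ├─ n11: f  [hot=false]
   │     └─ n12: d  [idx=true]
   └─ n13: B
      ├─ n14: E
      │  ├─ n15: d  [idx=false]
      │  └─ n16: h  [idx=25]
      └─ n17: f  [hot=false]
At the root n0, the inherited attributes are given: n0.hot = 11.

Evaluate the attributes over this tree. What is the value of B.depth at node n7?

18

1. n0.hot = 11  [given at root]
2. n1.hot = 6  [6]
3. n2.off = "vw"  ["vw"]
4. n3.off = "ur"  ["ur"]
5. n4.val = -1  [terminal]
6. n5.val = 27  [terminal]
7. n6.val = 8  [terminal]
8. n3.depth = -2  [c₀.val - 1]
9. n2.depth = -8  [-8]
10. n1.key = -9  [B.depth - 1]
11. n1.ok = true  [S.hot > 5]
12. n7.off = "uk"  ["uk"]
13. n10.idx = false  [terminal]
14. n11.hot = false  [terminal]
15. n12.idx = true  [terminal]
16. n9.live = "np"  ["np"]
17. n9.depth = 6  [6]
18. n8.mk = "mv"  ["mv"]
19. n8.lab = "npq"  [A.live ++ "q"]
20. n8.cnt = true  [A.depth > 5]
21. n8.depth = false  [A.depth > 6]
22. n13.off = "vuk"  ["v" ++ B₀.off]
23. n14.idx = false  [false]
24. n14.lab = -3  [len(B.off) - 6]
25. n14.fin = "vvuk"  ["v" ++ B.off]
26. n15.idx = false  [terminal]
27. n16.idx = 25  [terminal]
28. n14.lim = 20  [h.idx - 5]
29. n17.hot = false  [terminal]
30. n13.depth = 10  [E.lim * -2 + 50]
31. n7.depth = 18  [B₁.depth + 8]
32. n0.key = 16  [S₁.key + 25]
33. n0.ok = false  [S₁.key == S₀.hot]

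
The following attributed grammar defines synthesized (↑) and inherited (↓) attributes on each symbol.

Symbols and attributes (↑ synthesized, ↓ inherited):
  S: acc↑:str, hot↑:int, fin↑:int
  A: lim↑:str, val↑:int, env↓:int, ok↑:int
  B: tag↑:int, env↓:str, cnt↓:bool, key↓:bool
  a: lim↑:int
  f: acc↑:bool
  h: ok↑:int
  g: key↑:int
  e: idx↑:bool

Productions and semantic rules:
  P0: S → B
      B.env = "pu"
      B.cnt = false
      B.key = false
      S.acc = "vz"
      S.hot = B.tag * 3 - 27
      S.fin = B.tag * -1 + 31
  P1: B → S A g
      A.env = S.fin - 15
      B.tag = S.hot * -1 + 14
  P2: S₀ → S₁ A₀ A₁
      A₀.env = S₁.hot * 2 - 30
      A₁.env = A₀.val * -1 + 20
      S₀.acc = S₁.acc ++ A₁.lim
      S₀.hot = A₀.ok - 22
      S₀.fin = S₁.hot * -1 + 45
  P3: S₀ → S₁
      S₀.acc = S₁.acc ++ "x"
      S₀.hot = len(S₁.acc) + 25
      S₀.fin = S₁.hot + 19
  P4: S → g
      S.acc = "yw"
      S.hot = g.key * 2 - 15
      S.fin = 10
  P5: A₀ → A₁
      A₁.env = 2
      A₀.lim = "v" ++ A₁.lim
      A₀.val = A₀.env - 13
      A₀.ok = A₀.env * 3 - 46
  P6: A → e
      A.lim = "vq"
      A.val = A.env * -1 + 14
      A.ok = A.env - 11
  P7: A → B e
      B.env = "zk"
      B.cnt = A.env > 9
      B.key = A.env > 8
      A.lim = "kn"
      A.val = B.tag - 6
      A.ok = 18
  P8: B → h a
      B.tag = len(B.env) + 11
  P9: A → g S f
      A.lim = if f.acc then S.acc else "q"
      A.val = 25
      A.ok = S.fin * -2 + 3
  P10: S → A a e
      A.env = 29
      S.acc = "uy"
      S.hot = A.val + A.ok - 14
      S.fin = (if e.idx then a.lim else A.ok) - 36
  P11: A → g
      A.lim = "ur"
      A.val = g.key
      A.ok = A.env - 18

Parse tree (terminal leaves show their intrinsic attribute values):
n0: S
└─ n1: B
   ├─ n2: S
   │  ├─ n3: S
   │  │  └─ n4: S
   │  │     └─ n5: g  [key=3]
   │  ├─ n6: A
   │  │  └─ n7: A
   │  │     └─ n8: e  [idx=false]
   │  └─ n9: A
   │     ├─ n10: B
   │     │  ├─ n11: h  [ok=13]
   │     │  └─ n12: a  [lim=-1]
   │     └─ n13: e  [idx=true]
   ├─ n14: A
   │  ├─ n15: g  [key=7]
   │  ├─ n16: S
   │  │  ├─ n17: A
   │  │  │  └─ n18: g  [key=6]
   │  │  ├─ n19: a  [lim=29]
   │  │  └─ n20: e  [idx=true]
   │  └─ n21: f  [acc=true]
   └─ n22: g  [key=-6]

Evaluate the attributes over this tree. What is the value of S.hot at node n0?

1. n1.env = "pu"  ["pu"]
2. n1.cnt = false  [false]
3. n1.key = false  [false]
4. n5.key = 3  [terminal]
5. n4.acc = "yw"  ["yw"]
6. n4.hot = -9  [g.key * 2 - 15]
7. n4.fin = 10  [10]
8. n3.acc = "ywx"  [S₁.acc ++ "x"]
9. n3.hot = 27  [len(S₁.acc) + 25]
10. n3.fin = 10  [S₁.hot + 19]
11. n6.env = 24  [S₁.hot * 2 - 30]
12. n7.env = 2  [2]
13. n8.idx = false  [terminal]
14. n7.lim = "vq"  ["vq"]
15. n7.val = 12  [A.env * -1 + 14]
16. n7.ok = -9  [A.env - 11]
17. n6.lim = "vvq"  ["v" ++ A₁.lim]
18. n6.val = 11  [A₀.env - 13]
19. n6.ok = 26  [A₀.env * 3 - 46]
20. n9.env = 9  [A₀.val * -1 + 20]
21. n10.env = "zk"  ["zk"]
22. n10.cnt = false  [A.env > 9]
23. n10.key = true  [A.env > 8]
24. n11.ok = 13  [terminal]
25. n12.lim = -1  [terminal]
26. n10.tag = 13  [len(B.env) + 11]
27. n13.idx = true  [terminal]
28. n9.lim = "kn"  ["kn"]
29. n9.val = 7  [B.tag - 6]
30. n9.ok = 18  [18]
31. n2.acc = "ywxkn"  [S₁.acc ++ A₁.lim]
32. n2.hot = 4  [A₀.ok - 22]
33. n2.fin = 18  [S₁.hot * -1 + 45]
34. n14.env = 3  [S.fin - 15]
35. n15.key = 7  [terminal]
36. n17.env = 29  [29]
37. n18.key = 6  [terminal]
38. n17.lim = "ur"  ["ur"]
39. n17.val = 6  [g.key]
40. n17.ok = 11  [A.env - 18]
41. n19.lim = 29  [terminal]
42. n20.idx = true  [terminal]
43. n16.acc = "uy"  ["uy"]
44. n16.hot = 3  [A.val + A.ok - 14]
45. n16.fin = -7  [(if e.idx then a.lim else A.ok) - 36]
46. n21.acc = true  [terminal]
47. n14.lim = "uy"  [if f.acc then S.acc else "q"]
48. n14.val = 25  [25]
49. n14.ok = 17  [S.fin * -2 + 3]
50. n22.key = -6  [terminal]
51. n1.tag = 10  [S.hot * -1 + 14]
52. n0.acc = "vz"  ["vz"]
53. n0.hot = 3  [B.tag * 3 - 27]
54. n0.fin = 21  [B.tag * -1 + 31]

3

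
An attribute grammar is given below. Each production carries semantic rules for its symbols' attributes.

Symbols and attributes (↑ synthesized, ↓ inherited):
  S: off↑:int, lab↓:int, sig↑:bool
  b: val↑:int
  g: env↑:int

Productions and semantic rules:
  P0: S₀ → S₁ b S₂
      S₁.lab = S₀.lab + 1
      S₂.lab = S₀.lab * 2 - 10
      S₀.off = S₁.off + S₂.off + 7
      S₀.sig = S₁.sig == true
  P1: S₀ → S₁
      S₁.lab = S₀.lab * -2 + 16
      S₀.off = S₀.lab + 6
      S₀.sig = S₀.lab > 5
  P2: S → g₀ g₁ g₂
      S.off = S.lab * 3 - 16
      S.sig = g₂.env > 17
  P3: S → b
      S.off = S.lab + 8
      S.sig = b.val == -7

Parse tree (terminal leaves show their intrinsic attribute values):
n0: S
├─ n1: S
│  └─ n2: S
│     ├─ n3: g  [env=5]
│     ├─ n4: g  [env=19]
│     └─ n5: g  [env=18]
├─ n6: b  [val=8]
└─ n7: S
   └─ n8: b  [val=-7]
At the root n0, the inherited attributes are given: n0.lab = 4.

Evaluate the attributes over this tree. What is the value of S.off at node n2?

1. n0.lab = 4  [given at root]
2. n1.lab = 5  [S₀.lab + 1]
3. n2.lab = 6  [S₀.lab * -2 + 16]
4. n3.env = 5  [terminal]
5. n4.env = 19  [terminal]
6. n5.env = 18  [terminal]
7. n2.off = 2  [S.lab * 3 - 16]
8. n2.sig = true  [g₂.env > 17]
9. n1.off = 11  [S₀.lab + 6]
10. n1.sig = false  [S₀.lab > 5]
11. n6.val = 8  [terminal]
12. n7.lab = -2  [S₀.lab * 2 - 10]
13. n8.val = -7  [terminal]
14. n7.off = 6  [S.lab + 8]
15. n7.sig = true  [b.val == -7]
16. n0.off = 24  [S₁.off + S₂.off + 7]
17. n0.sig = false  [S₁.sig == true]

2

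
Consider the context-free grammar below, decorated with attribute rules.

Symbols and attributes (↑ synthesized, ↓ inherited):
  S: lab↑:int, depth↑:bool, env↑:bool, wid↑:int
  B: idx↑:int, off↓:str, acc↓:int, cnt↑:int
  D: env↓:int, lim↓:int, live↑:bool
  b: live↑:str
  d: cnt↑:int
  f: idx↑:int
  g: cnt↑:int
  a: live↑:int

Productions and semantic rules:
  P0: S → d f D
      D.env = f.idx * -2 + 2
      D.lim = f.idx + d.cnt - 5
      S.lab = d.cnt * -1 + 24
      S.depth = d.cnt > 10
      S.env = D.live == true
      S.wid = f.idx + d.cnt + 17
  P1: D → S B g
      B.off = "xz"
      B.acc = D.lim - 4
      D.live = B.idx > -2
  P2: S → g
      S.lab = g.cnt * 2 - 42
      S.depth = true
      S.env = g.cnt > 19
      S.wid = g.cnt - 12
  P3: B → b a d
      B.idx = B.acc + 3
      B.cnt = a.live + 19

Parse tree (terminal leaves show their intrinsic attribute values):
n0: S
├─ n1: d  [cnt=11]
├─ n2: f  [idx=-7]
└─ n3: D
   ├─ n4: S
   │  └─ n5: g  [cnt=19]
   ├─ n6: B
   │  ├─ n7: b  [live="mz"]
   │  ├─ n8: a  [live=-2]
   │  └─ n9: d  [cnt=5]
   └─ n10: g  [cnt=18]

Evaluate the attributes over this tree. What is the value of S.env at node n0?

1. n1.cnt = 11  [terminal]
2. n2.idx = -7  [terminal]
3. n3.env = 16  [f.idx * -2 + 2]
4. n3.lim = -1  [f.idx + d.cnt - 5]
5. n5.cnt = 19  [terminal]
6. n4.lab = -4  [g.cnt * 2 - 42]
7. n4.depth = true  [true]
8. n4.env = false  [g.cnt > 19]
9. n4.wid = 7  [g.cnt - 12]
10. n6.off = "xz"  ["xz"]
11. n6.acc = -5  [D.lim - 4]
12. n7.live = "mz"  [terminal]
13. n8.live = -2  [terminal]
14. n9.cnt = 5  [terminal]
15. n6.idx = -2  [B.acc + 3]
16. n6.cnt = 17  [a.live + 19]
17. n10.cnt = 18  [terminal]
18. n3.live = false  [B.idx > -2]
19. n0.lab = 13  [d.cnt * -1 + 24]
20. n0.depth = true  [d.cnt > 10]
21. n0.env = false  [D.live == true]
22. n0.wid = 21  [f.idx + d.cnt + 17]

false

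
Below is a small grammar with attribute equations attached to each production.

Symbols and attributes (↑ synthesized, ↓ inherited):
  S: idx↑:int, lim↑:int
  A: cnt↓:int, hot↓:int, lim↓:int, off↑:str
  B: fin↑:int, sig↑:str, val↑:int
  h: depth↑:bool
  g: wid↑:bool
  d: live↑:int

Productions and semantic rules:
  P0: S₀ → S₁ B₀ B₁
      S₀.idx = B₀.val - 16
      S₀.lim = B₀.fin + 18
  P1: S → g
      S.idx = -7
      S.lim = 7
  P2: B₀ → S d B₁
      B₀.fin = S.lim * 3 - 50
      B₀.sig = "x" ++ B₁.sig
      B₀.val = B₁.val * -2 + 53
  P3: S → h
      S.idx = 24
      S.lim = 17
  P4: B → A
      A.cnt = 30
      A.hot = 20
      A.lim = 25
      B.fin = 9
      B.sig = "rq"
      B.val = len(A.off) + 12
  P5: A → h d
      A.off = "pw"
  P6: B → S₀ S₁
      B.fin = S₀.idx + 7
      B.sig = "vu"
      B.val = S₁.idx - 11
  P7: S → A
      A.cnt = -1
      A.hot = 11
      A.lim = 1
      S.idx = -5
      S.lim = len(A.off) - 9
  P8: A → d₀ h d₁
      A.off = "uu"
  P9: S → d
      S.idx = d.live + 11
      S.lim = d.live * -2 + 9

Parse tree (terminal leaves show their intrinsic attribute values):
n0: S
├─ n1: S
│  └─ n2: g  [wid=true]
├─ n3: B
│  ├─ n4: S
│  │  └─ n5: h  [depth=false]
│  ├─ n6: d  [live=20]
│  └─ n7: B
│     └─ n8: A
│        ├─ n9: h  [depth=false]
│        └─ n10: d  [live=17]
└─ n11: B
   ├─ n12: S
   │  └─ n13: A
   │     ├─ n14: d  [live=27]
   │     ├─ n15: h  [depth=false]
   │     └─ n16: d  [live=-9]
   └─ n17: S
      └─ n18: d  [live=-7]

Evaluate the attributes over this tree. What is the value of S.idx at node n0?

1. n2.wid = true  [terminal]
2. n1.idx = -7  [-7]
3. n1.lim = 7  [7]
4. n5.depth = false  [terminal]
5. n4.idx = 24  [24]
6. n4.lim = 17  [17]
7. n6.live = 20  [terminal]
8. n8.cnt = 30  [30]
9. n8.hot = 20  [20]
10. n8.lim = 25  [25]
11. n9.depth = false  [terminal]
12. n10.live = 17  [terminal]
13. n8.off = "pw"  ["pw"]
14. n7.fin = 9  [9]
15. n7.sig = "rq"  ["rq"]
16. n7.val = 14  [len(A.off) + 12]
17. n3.fin = 1  [S.lim * 3 - 50]
18. n3.sig = "xrq"  ["x" ++ B₁.sig]
19. n3.val = 25  [B₁.val * -2 + 53]
20. n13.cnt = -1  [-1]
21. n13.hot = 11  [11]
22. n13.lim = 1  [1]
23. n14.live = 27  [terminal]
24. n15.depth = false  [terminal]
25. n16.live = -9  [terminal]
26. n13.off = "uu"  ["uu"]
27. n12.idx = -5  [-5]
28. n12.lim = -7  [len(A.off) - 9]
29. n18.live = -7  [terminal]
30. n17.idx = 4  [d.live + 11]
31. n17.lim = 23  [d.live * -2 + 9]
32. n11.fin = 2  [S₀.idx + 7]
33. n11.sig = "vu"  ["vu"]
34. n11.val = -7  [S₁.idx - 11]
35. n0.idx = 9  [B₀.val - 16]
36. n0.lim = 19  [B₀.fin + 18]

9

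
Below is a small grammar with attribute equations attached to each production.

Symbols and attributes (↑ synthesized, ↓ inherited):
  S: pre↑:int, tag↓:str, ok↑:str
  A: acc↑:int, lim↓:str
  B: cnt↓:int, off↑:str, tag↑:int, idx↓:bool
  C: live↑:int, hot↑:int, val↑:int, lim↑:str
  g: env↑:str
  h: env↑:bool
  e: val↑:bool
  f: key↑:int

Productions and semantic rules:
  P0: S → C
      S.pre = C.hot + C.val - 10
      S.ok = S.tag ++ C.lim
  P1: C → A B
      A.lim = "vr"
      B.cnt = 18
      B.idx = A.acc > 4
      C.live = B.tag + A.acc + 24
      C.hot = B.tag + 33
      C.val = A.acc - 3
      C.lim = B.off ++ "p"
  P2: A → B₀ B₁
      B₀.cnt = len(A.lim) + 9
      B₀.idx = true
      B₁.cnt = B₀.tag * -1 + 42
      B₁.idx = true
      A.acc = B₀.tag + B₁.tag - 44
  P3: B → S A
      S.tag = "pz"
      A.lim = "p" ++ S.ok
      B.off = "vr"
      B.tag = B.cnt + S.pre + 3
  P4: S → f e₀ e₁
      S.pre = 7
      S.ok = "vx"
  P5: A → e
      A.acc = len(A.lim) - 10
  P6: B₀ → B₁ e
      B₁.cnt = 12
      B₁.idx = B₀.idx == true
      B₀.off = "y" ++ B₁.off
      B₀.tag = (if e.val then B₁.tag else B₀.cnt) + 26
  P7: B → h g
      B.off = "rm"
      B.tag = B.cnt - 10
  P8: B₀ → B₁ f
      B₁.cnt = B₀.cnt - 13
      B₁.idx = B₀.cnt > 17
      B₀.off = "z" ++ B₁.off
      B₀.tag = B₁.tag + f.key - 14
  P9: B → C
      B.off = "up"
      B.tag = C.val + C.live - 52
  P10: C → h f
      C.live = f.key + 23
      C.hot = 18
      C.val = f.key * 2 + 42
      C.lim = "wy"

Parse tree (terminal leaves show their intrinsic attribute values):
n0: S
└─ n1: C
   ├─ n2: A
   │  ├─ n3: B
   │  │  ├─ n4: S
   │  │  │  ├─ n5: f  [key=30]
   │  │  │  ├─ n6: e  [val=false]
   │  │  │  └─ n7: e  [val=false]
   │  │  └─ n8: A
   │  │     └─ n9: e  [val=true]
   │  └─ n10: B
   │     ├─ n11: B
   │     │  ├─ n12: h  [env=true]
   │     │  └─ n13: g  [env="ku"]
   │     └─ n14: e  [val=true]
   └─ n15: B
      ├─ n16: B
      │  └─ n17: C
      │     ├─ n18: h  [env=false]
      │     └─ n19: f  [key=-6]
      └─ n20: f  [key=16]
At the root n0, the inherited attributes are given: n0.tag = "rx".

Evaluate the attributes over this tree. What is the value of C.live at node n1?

26

1. n0.tag = "rx"  [given at root]
2. n2.lim = "vr"  ["vr"]
3. n3.cnt = 11  [len(A.lim) + 9]
4. n3.idx = true  [true]
5. n4.tag = "pz"  ["pz"]
6. n5.key = 30  [terminal]
7. n6.val = false  [terminal]
8. n7.val = false  [terminal]
9. n4.pre = 7  [7]
10. n4.ok = "vx"  ["vx"]
11. n8.lim = "pvx"  ["p" ++ S.ok]
12. n9.val = true  [terminal]
13. n8.acc = -7  [len(A.lim) - 10]
14. n3.off = "vr"  ["vr"]
15. n3.tag = 21  [B.cnt + S.pre + 3]
16. n10.cnt = 21  [B₀.tag * -1 + 42]
17. n10.idx = true  [true]
18. n11.cnt = 12  [12]
19. n11.idx = true  [B₀.idx == true]
20. n12.env = true  [terminal]
21. n13.env = "ku"  [terminal]
22. n11.off = "rm"  ["rm"]
23. n11.tag = 2  [B.cnt - 10]
24. n14.val = true  [terminal]
25. n10.off = "yrm"  ["y" ++ B₁.off]
26. n10.tag = 28  [(if e.val then B₁.tag else B₀.cnt) + 26]
27. n2.acc = 5  [B₀.tag + B₁.tag - 44]
28. n15.cnt = 18  [18]
29. n15.idx = true  [A.acc > 4]
30. n16.cnt = 5  [B₀.cnt - 13]
31. n16.idx = true  [B₀.cnt > 17]
32. n18.env = false  [terminal]
33. n19.key = -6  [terminal]
34. n17.live = 17  [f.key + 23]
35. n17.hot = 18  [18]
36. n17.val = 30  [f.key * 2 + 42]
37. n17.lim = "wy"  ["wy"]
38. n16.off = "up"  ["up"]
39. n16.tag = -5  [C.val + C.live - 52]
40. n20.key = 16  [terminal]
41. n15.off = "zup"  ["z" ++ B₁.off]
42. n15.tag = -3  [B₁.tag + f.key - 14]
43. n1.live = 26  [B.tag + A.acc + 24]
44. n1.hot = 30  [B.tag + 33]
45. n1.val = 2  [A.acc - 3]
46. n1.lim = "zupp"  [B.off ++ "p"]
47. n0.pre = 22  [C.hot + C.val - 10]
48. n0.ok = "rxzupp"  [S.tag ++ C.lim]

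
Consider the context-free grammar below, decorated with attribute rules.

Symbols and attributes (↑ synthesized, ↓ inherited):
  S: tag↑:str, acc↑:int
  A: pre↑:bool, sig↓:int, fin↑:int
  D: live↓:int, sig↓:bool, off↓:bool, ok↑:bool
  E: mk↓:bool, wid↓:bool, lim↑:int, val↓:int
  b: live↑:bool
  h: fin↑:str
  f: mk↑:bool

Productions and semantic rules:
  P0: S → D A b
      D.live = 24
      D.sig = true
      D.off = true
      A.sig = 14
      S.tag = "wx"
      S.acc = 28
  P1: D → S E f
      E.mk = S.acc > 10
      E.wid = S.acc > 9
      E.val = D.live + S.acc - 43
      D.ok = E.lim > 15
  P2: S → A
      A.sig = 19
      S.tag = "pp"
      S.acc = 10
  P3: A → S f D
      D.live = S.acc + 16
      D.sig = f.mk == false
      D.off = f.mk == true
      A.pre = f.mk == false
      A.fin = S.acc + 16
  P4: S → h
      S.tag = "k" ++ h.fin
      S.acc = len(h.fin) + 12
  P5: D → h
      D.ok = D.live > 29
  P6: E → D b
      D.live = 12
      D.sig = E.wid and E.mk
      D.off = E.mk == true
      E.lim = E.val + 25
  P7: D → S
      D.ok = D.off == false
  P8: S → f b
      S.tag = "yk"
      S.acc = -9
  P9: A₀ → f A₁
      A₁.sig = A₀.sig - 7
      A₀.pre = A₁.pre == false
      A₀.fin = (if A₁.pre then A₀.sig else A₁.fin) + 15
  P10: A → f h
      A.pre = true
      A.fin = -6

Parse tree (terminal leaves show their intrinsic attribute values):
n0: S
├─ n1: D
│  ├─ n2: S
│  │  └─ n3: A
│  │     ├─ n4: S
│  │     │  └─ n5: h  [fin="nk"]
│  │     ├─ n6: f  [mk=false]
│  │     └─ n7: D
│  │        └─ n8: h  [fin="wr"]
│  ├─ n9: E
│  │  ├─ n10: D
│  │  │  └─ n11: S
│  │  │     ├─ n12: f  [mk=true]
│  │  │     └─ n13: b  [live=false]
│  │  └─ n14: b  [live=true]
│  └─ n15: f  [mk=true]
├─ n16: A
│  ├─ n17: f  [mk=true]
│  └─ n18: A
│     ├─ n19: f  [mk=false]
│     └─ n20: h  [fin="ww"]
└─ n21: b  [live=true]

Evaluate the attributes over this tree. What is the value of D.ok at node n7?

1. n1.live = 24  [24]
2. n1.sig = true  [true]
3. n1.off = true  [true]
4. n3.sig = 19  [19]
5. n5.fin = "nk"  [terminal]
6. n4.tag = "knk"  ["k" ++ h.fin]
7. n4.acc = 14  [len(h.fin) + 12]
8. n6.mk = false  [terminal]
9. n7.live = 30  [S.acc + 16]
10. n7.sig = true  [f.mk == false]
11. n7.off = false  [f.mk == true]
12. n8.fin = "wr"  [terminal]
13. n7.ok = true  [D.live > 29]
14. n3.pre = true  [f.mk == false]
15. n3.fin = 30  [S.acc + 16]
16. n2.tag = "pp"  ["pp"]
17. n2.acc = 10  [10]
18. n9.mk = false  [S.acc > 10]
19. n9.wid = true  [S.acc > 9]
20. n9.val = -9  [D.live + S.acc - 43]
21. n10.live = 12  [12]
22. n10.sig = false  [E.wid and E.mk]
23. n10.off = false  [E.mk == true]
24. n12.mk = true  [terminal]
25. n13.live = false  [terminal]
26. n11.tag = "yk"  ["yk"]
27. n11.acc = -9  [-9]
28. n10.ok = true  [D.off == false]
29. n14.live = true  [terminal]
30. n9.lim = 16  [E.val + 25]
31. n15.mk = true  [terminal]
32. n1.ok = true  [E.lim > 15]
33. n16.sig = 14  [14]
34. n17.mk = true  [terminal]
35. n18.sig = 7  [A₀.sig - 7]
36. n19.mk = false  [terminal]
37. n20.fin = "ww"  [terminal]
38. n18.pre = true  [true]
39. n18.fin = -6  [-6]
40. n16.pre = false  [A₁.pre == false]
41. n16.fin = 29  [(if A₁.pre then A₀.sig else A₁.fin) + 15]
42. n21.live = true  [terminal]
43. n0.tag = "wx"  ["wx"]
44. n0.acc = 28  [28]

true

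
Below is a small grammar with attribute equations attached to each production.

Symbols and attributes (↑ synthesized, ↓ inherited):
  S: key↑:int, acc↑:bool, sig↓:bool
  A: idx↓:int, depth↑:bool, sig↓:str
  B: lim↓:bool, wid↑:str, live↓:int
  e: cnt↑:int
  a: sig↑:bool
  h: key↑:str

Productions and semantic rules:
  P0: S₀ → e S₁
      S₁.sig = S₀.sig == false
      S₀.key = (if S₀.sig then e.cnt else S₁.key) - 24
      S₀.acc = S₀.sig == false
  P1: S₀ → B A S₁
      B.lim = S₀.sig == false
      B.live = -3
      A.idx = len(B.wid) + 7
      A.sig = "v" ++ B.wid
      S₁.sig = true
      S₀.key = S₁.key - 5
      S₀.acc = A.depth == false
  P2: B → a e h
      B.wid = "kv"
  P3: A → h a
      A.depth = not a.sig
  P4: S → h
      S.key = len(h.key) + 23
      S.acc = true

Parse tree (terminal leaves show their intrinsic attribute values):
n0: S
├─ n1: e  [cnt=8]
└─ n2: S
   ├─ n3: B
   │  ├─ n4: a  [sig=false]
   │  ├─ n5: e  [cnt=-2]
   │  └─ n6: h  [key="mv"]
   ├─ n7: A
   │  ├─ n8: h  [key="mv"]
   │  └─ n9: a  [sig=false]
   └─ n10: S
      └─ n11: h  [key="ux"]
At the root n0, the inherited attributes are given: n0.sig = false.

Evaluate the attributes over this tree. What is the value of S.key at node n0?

-4

1. n0.sig = false  [given at root]
2. n1.cnt = 8  [terminal]
3. n2.sig = true  [S₀.sig == false]
4. n3.lim = false  [S₀.sig == false]
5. n3.live = -3  [-3]
6. n4.sig = false  [terminal]
7. n5.cnt = -2  [terminal]
8. n6.key = "mv"  [terminal]
9. n3.wid = "kv"  ["kv"]
10. n7.idx = 9  [len(B.wid) + 7]
11. n7.sig = "vkv"  ["v" ++ B.wid]
12. n8.key = "mv"  [terminal]
13. n9.sig = false  [terminal]
14. n7.depth = true  [not a.sig]
15. n10.sig = true  [true]
16. n11.key = "ux"  [terminal]
17. n10.key = 25  [len(h.key) + 23]
18. n10.acc = true  [true]
19. n2.key = 20  [S₁.key - 5]
20. n2.acc = false  [A.depth == false]
21. n0.key = -4  [(if S₀.sig then e.cnt else S₁.key) - 24]
22. n0.acc = true  [S₀.sig == false]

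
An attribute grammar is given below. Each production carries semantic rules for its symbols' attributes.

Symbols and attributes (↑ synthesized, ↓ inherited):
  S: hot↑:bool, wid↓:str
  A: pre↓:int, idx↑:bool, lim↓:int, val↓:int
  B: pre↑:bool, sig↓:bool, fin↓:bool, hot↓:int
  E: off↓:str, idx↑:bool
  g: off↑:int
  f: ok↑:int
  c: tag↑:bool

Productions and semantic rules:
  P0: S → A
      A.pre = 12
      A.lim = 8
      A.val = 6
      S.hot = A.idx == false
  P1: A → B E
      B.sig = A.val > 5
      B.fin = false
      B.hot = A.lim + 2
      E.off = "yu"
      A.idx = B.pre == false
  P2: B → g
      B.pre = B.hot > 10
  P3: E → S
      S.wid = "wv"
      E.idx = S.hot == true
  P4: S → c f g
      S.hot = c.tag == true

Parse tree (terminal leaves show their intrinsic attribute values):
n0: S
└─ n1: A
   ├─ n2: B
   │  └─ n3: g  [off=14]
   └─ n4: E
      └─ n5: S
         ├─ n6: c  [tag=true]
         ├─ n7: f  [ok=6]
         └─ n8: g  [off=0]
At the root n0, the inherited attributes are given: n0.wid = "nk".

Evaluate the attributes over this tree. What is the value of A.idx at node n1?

true

1. n0.wid = "nk"  [given at root]
2. n1.pre = 12  [12]
3. n1.lim = 8  [8]
4. n1.val = 6  [6]
5. n2.sig = true  [A.val > 5]
6. n2.fin = false  [false]
7. n2.hot = 10  [A.lim + 2]
8. n3.off = 14  [terminal]
9. n2.pre = false  [B.hot > 10]
10. n4.off = "yu"  ["yu"]
11. n5.wid = "wv"  ["wv"]
12. n6.tag = true  [terminal]
13. n7.ok = 6  [terminal]
14. n8.off = 0  [terminal]
15. n5.hot = true  [c.tag == true]
16. n4.idx = true  [S.hot == true]
17. n1.idx = true  [B.pre == false]
18. n0.hot = false  [A.idx == false]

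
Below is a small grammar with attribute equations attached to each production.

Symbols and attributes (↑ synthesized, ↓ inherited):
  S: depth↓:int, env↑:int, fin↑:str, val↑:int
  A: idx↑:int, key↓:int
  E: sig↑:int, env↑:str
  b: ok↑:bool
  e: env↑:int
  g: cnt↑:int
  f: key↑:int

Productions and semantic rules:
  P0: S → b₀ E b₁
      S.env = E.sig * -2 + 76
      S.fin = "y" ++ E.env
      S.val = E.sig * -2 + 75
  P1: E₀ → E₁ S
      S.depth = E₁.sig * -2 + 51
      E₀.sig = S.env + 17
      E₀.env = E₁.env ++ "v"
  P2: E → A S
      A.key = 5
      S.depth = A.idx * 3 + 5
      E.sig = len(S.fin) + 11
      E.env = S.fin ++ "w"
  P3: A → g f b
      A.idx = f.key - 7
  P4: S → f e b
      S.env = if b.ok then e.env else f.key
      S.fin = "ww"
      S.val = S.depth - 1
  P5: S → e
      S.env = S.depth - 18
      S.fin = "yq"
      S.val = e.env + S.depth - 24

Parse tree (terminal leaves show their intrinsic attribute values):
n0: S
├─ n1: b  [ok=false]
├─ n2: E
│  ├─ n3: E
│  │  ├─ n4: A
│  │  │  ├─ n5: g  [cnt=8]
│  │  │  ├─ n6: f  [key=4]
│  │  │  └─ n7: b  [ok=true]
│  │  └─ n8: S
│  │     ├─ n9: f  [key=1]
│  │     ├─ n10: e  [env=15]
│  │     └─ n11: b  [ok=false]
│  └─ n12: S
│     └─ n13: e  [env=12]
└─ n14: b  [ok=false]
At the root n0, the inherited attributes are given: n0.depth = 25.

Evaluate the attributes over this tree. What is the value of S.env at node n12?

7

1. n0.depth = 25  [given at root]
2. n1.ok = false  [terminal]
3. n4.key = 5  [5]
4. n5.cnt = 8  [terminal]
5. n6.key = 4  [terminal]
6. n7.ok = true  [terminal]
7. n4.idx = -3  [f.key - 7]
8. n8.depth = -4  [A.idx * 3 + 5]
9. n9.key = 1  [terminal]
10. n10.env = 15  [terminal]
11. n11.ok = false  [terminal]
12. n8.env = 1  [if b.ok then e.env else f.key]
13. n8.fin = "ww"  ["ww"]
14. n8.val = -5  [S.depth - 1]
15. n3.sig = 13  [len(S.fin) + 11]
16. n3.env = "www"  [S.fin ++ "w"]
17. n12.depth = 25  [E₁.sig * -2 + 51]
18. n13.env = 12  [terminal]
19. n12.env = 7  [S.depth - 18]
20. n12.fin = "yq"  ["yq"]
21. n12.val = 13  [e.env + S.depth - 24]
22. n2.sig = 24  [S.env + 17]
23. n2.env = "wwwv"  [E₁.env ++ "v"]
24. n14.ok = false  [terminal]
25. n0.env = 28  [E.sig * -2 + 76]
26. n0.fin = "ywwwv"  ["y" ++ E.env]
27. n0.val = 27  [E.sig * -2 + 75]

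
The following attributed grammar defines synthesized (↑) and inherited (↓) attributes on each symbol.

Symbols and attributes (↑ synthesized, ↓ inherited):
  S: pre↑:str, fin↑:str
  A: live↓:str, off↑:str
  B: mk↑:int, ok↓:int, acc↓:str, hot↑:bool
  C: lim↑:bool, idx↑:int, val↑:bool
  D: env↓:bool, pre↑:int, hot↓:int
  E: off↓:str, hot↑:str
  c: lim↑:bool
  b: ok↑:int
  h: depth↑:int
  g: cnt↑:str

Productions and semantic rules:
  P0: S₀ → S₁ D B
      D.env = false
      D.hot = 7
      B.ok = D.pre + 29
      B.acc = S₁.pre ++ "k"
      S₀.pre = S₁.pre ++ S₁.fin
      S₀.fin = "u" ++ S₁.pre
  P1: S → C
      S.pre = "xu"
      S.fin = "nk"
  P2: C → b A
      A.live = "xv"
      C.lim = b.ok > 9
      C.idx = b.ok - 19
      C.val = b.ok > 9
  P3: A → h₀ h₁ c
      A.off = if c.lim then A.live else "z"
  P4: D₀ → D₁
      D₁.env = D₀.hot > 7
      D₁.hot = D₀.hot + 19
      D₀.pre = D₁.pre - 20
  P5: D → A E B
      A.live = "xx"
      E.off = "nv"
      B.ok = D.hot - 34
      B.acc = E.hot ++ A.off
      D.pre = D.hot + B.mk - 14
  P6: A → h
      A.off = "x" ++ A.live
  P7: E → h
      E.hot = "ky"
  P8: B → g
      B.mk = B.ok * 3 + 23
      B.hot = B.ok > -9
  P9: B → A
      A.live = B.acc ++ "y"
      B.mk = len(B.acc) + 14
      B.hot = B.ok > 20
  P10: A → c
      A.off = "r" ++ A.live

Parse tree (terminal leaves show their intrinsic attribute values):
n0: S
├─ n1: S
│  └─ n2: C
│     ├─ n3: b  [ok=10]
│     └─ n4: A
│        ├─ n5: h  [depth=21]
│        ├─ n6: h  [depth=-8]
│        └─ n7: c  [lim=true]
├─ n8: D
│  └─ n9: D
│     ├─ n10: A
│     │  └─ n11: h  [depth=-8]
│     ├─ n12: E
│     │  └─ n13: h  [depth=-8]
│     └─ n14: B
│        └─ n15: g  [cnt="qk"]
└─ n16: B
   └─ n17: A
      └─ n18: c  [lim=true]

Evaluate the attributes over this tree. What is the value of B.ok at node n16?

1. n3.ok = 10  [terminal]
2. n4.live = "xv"  ["xv"]
3. n5.depth = 21  [terminal]
4. n6.depth = -8  [terminal]
5. n7.lim = true  [terminal]
6. n4.off = "xv"  [if c.lim then A.live else "z"]
7. n2.lim = true  [b.ok > 9]
8. n2.idx = -9  [b.ok - 19]
9. n2.val = true  [b.ok > 9]
10. n1.pre = "xu"  ["xu"]
11. n1.fin = "nk"  ["nk"]
12. n8.env = false  [false]
13. n8.hot = 7  [7]
14. n9.env = false  [D₀.hot > 7]
15. n9.hot = 26  [D₀.hot + 19]
16. n10.live = "xx"  ["xx"]
17. n11.depth = -8  [terminal]
18. n10.off = "xxx"  ["x" ++ A.live]
19. n12.off = "nv"  ["nv"]
20. n13.depth = -8  [terminal]
21. n12.hot = "ky"  ["ky"]
22. n14.ok = -8  [D.hot - 34]
23. n14.acc = "kyxxx"  [E.hot ++ A.off]
24. n15.cnt = "qk"  [terminal]
25. n14.mk = -1  [B.ok * 3 + 23]
26. n14.hot = true  [B.ok > -9]
27. n9.pre = 11  [D.hot + B.mk - 14]
28. n8.pre = -9  [D₁.pre - 20]
29. n16.ok = 20  [D.pre + 29]
30. n16.acc = "xuk"  [S₁.pre ++ "k"]
31. n17.live = "xuky"  [B.acc ++ "y"]
32. n18.lim = true  [terminal]
33. n17.off = "rxuky"  ["r" ++ A.live]
34. n16.mk = 17  [len(B.acc) + 14]
35. n16.hot = false  [B.ok > 20]
36. n0.pre = "xunk"  [S₁.pre ++ S₁.fin]
37. n0.fin = "uxu"  ["u" ++ S₁.pre]

20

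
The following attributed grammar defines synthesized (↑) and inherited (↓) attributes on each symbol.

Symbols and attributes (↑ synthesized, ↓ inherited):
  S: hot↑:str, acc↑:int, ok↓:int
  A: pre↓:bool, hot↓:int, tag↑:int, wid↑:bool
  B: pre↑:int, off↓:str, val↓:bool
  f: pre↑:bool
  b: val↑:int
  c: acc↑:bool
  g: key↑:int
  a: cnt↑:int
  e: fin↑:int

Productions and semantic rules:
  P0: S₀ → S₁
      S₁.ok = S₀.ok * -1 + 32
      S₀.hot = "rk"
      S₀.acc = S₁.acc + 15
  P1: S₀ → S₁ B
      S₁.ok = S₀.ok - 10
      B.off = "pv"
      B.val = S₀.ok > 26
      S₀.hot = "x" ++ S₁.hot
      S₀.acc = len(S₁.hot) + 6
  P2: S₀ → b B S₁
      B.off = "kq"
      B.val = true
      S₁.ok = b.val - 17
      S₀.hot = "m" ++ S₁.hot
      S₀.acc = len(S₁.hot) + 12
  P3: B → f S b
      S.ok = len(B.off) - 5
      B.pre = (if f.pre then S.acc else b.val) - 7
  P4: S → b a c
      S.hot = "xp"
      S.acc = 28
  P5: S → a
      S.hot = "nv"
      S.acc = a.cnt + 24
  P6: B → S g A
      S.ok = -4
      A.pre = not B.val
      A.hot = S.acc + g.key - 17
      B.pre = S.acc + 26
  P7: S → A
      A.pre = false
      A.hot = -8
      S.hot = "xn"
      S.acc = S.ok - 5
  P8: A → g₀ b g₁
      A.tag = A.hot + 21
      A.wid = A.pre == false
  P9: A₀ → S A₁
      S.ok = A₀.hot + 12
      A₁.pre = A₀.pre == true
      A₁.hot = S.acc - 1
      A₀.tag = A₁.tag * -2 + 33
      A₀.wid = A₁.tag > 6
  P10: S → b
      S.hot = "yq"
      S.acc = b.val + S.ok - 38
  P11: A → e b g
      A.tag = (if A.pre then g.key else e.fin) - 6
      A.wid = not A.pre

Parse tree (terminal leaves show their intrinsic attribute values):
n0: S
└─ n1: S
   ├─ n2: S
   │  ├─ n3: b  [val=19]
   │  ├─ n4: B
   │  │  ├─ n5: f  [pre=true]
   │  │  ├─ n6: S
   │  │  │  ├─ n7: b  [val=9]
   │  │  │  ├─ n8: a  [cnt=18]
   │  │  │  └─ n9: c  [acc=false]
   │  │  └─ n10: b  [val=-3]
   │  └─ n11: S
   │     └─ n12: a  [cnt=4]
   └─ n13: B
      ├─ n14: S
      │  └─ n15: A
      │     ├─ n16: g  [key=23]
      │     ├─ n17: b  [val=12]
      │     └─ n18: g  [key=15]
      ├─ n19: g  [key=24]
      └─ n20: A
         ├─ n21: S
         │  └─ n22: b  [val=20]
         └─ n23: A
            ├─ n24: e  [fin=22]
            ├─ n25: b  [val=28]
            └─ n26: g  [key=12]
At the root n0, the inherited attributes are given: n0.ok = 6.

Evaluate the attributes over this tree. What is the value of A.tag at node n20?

21

1. n0.ok = 6  [given at root]
2. n1.ok = 26  [S₀.ok * -1 + 32]
3. n2.ok = 16  [S₀.ok - 10]
4. n3.val = 19  [terminal]
5. n4.off = "kq"  ["kq"]
6. n4.val = true  [true]
7. n5.pre = true  [terminal]
8. n6.ok = -3  [len(B.off) - 5]
9. n7.val = 9  [terminal]
10. n8.cnt = 18  [terminal]
11. n9.acc = false  [terminal]
12. n6.hot = "xp"  ["xp"]
13. n6.acc = 28  [28]
14. n10.val = -3  [terminal]
15. n4.pre = 21  [(if f.pre then S.acc else b.val) - 7]
16. n11.ok = 2  [b.val - 17]
17. n12.cnt = 4  [terminal]
18. n11.hot = "nv"  ["nv"]
19. n11.acc = 28  [a.cnt + 24]
20. n2.hot = "mnv"  ["m" ++ S₁.hot]
21. n2.acc = 14  [len(S₁.hot) + 12]
22. n13.off = "pv"  ["pv"]
23. n13.val = false  [S₀.ok > 26]
24. n14.ok = -4  [-4]
25. n15.pre = false  [false]
26. n15.hot = -8  [-8]
27. n16.key = 23  [terminal]
28. n17.val = 12  [terminal]
29. n18.key = 15  [terminal]
30. n15.tag = 13  [A.hot + 21]
31. n15.wid = true  [A.pre == false]
32. n14.hot = "xn"  ["xn"]
33. n14.acc = -9  [S.ok - 5]
34. n19.key = 24  [terminal]
35. n20.pre = true  [not B.val]
36. n20.hot = -2  [S.acc + g.key - 17]
37. n21.ok = 10  [A₀.hot + 12]
38. n22.val = 20  [terminal]
39. n21.hot = "yq"  ["yq"]
40. n21.acc = -8  [b.val + S.ok - 38]
41. n23.pre = true  [A₀.pre == true]
42. n23.hot = -9  [S.acc - 1]
43. n24.fin = 22  [terminal]
44. n25.val = 28  [terminal]
45. n26.key = 12  [terminal]
46. n23.tag = 6  [(if A.pre then g.key else e.fin) - 6]
47. n23.wid = false  [not A.pre]
48. n20.tag = 21  [A₁.tag * -2 + 33]
49. n20.wid = false  [A₁.tag > 6]
50. n13.pre = 17  [S.acc + 26]
51. n1.hot = "xmnv"  ["x" ++ S₁.hot]
52. n1.acc = 9  [len(S₁.hot) + 6]
53. n0.hot = "rk"  ["rk"]
54. n0.acc = 24  [S₁.acc + 15]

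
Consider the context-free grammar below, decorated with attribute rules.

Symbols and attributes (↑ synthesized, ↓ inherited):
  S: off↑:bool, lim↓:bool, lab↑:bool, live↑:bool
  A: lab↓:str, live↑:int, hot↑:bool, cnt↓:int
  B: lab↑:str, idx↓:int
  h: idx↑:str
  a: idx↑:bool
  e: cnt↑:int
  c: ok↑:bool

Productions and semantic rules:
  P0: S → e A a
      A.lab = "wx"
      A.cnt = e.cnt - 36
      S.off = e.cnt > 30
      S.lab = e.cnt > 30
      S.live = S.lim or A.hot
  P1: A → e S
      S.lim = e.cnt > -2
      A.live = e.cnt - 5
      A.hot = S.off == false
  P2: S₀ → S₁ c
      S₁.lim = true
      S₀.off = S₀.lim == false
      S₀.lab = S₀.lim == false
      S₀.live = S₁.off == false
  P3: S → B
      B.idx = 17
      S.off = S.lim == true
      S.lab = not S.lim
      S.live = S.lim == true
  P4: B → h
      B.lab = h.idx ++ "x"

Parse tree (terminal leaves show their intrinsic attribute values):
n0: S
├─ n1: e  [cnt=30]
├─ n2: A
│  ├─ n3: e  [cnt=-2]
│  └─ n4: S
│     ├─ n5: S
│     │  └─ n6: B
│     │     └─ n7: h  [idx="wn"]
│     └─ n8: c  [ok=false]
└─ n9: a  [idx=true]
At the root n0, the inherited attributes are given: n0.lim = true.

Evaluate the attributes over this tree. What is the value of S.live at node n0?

1. n0.lim = true  [given at root]
2. n1.cnt = 30  [terminal]
3. n2.lab = "wx"  ["wx"]
4. n2.cnt = -6  [e.cnt - 36]
5. n3.cnt = -2  [terminal]
6. n4.lim = false  [e.cnt > -2]
7. n5.lim = true  [true]
8. n6.idx = 17  [17]
9. n7.idx = "wn"  [terminal]
10. n6.lab = "wnx"  [h.idx ++ "x"]
11. n5.off = true  [S.lim == true]
12. n5.lab = false  [not S.lim]
13. n5.live = true  [S.lim == true]
14. n8.ok = false  [terminal]
15. n4.off = true  [S₀.lim == false]
16. n4.lab = true  [S₀.lim == false]
17. n4.live = false  [S₁.off == false]
18. n2.live = -7  [e.cnt - 5]
19. n2.hot = false  [S.off == false]
20. n9.idx = true  [terminal]
21. n0.off = false  [e.cnt > 30]
22. n0.lab = false  [e.cnt > 30]
23. n0.live = true  [S.lim or A.hot]

true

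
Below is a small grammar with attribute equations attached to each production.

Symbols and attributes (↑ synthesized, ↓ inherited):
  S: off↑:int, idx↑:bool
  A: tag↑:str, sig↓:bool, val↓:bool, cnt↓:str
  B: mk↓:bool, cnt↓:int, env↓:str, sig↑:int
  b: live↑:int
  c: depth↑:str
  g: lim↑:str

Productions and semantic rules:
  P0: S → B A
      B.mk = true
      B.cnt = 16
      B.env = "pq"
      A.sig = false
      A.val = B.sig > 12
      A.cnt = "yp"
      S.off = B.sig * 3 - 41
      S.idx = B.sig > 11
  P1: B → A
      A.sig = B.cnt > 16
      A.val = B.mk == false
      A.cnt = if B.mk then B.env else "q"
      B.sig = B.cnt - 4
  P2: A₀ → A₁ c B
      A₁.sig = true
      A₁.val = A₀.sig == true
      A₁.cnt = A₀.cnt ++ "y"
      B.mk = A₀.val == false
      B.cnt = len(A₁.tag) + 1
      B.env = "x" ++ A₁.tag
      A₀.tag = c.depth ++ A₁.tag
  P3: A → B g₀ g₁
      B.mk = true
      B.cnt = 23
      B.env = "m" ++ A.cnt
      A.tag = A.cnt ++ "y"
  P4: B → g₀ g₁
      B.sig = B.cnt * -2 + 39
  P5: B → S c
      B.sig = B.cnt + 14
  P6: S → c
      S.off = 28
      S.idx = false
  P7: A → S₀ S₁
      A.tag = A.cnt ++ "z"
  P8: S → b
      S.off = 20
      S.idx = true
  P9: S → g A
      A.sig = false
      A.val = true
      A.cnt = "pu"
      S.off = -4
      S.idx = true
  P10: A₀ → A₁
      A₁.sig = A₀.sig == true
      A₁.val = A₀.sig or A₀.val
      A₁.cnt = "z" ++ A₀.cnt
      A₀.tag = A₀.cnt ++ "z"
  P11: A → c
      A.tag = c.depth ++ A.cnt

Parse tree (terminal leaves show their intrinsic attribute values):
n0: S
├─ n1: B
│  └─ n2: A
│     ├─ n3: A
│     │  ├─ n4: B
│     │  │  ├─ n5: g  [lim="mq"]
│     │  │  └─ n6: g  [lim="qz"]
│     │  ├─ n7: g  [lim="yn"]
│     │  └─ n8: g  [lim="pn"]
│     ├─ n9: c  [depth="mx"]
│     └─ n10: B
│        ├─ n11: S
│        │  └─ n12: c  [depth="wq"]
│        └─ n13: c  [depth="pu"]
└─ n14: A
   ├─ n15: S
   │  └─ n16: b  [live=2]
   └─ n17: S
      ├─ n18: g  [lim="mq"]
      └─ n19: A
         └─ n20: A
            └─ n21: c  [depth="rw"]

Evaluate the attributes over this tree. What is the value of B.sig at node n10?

1. n1.mk = true  [true]
2. n1.cnt = 16  [16]
3. n1.env = "pq"  ["pq"]
4. n2.sig = false  [B.cnt > 16]
5. n2.val = false  [B.mk == false]
6. n2.cnt = "pq"  [if B.mk then B.env else "q"]
7. n3.sig = true  [true]
8. n3.val = false  [A₀.sig == true]
9. n3.cnt = "pqy"  [A₀.cnt ++ "y"]
10. n4.mk = true  [true]
11. n4.cnt = 23  [23]
12. n4.env = "mpqy"  ["m" ++ A.cnt]
13. n5.lim = "mq"  [terminal]
14. n6.lim = "qz"  [terminal]
15. n4.sig = -7  [B.cnt * -2 + 39]
16. n7.lim = "yn"  [terminal]
17. n8.lim = "pn"  [terminal]
18. n3.tag = "pqyy"  [A.cnt ++ "y"]
19. n9.depth = "mx"  [terminal]
20. n10.mk = true  [A₀.val == false]
21. n10.cnt = 5  [len(A₁.tag) + 1]
22. n10.env = "xpqyy"  ["x" ++ A₁.tag]
23. n12.depth = "wq"  [terminal]
24. n11.off = 28  [28]
25. n11.idx = false  [false]
26. n13.depth = "pu"  [terminal]
27. n10.sig = 19  [B.cnt + 14]
28. n2.tag = "mxpqyy"  [c.depth ++ A₁.tag]
29. n1.sig = 12  [B.cnt - 4]
30. n14.sig = false  [false]
31. n14.val = false  [B.sig > 12]
32. n14.cnt = "yp"  ["yp"]
33. n16.live = 2  [terminal]
34. n15.off = 20  [20]
35. n15.idx = true  [true]
36. n18.lim = "mq"  [terminal]
37. n19.sig = false  [false]
38. n19.val = true  [true]
39. n19.cnt = "pu"  ["pu"]
40. n20.sig = false  [A₀.sig == true]
41. n20.val = true  [A₀.sig or A₀.val]
42. n20.cnt = "zpu"  ["z" ++ A₀.cnt]
43. n21.depth = "rw"  [terminal]
44. n20.tag = "rwzpu"  [c.depth ++ A.cnt]
45. n19.tag = "puz"  [A₀.cnt ++ "z"]
46. n17.off = -4  [-4]
47. n17.idx = true  [true]
48. n14.tag = "ypz"  [A.cnt ++ "z"]
49. n0.off = -5  [B.sig * 3 - 41]
50. n0.idx = true  [B.sig > 11]

19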